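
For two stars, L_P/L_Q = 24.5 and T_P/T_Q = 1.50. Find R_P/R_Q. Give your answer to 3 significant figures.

L ∝ R²T⁴ gives R ∝ √L / T², so
R_P/R_Q = √(24.5) / (1.50)² = 4.950 / 2.250 = 2.200.

2.20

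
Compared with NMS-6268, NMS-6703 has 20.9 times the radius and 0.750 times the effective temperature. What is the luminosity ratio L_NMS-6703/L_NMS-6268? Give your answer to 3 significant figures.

138

From the Stefan–Boltzmann law, L ∝ R²T⁴, so
L_NMS-6703/L_NMS-6268 = (R_NMS-6703/R_NMS-6268)² (T_NMS-6703/T_NMS-6268)⁴ = (20.9)² × (0.750)⁴ = 436.8 × 0.3164 = 138.2.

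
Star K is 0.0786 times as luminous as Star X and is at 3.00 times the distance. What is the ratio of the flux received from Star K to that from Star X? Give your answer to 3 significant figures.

0.00873

F = L/(4πd²), so F_K/F_X = (L_K/L_X) / (d_K/d_X)²
= 0.0786 / (3.00)² = 0.0786 / 9.000 = 0.008733.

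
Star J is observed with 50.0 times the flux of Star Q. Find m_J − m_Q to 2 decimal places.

m_J − m_Q = −2.5 log₁₀(F_J/F_Q) = −2.5 log₁₀(50.0) = −2.5 × (1.699) = -4.247.

-4.25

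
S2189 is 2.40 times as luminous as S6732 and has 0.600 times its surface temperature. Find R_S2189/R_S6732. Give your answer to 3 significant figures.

4.30

L ∝ R²T⁴ gives R ∝ √L / T², so
R_S2189/R_S6732 = √(2.40) / (0.600)² = 1.549 / 0.3600 = 4.303.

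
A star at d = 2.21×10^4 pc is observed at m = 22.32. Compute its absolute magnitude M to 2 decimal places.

M = m − 5 log₁₀(d/10 pc) = 22.32 − 5 log₁₀(2.21×10^4/10)
  = 22.32 − 5 × 3.344 = 22.32 − 16.72 = 5.60.

5.60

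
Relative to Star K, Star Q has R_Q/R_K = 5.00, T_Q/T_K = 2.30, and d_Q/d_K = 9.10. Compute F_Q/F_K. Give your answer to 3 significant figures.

8.45

L_Q/L_K = (R_Q/R_K)²(T_Q/T_K)⁴ = (5.00)² × (2.30)⁴ = 699.6.
F_Q/F_K = (L_Q/L_K)/(d_Q/d_K)² = 699.6 / (9.10)² = 8.448.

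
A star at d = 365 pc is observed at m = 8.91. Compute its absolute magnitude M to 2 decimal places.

M = m − 5 log₁₀(d/10 pc) = 8.91 − 5 log₁₀(365/10)
  = 8.91 − 5 × 1.562 = 8.91 − 7.81 = 1.10.

1.10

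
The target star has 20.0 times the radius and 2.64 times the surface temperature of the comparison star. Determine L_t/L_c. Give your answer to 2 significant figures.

From the Stefan–Boltzmann law, L ∝ R²T⁴, so
L_t/L_c = (R_t/R_c)² (T_t/T_c)⁴ = (20.0)² × (2.64)⁴ = 400.0 × 48.58 = 1.943×10^4.

1.9×10^4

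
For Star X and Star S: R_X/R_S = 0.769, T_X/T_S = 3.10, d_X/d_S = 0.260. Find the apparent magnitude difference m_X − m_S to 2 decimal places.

L_X/L_S = (0.769)²(3.10)⁴ = 54.61.
F_X/F_S = (L_X/L_S)/(d_X/d_S)² = 54.61/0.06760 = 807.9.
m_X − m_S = −2.5 log₁₀(807.9) = -7.27.

-7.27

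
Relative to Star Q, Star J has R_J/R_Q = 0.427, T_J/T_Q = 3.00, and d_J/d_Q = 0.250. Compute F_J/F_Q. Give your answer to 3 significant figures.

236

L_J/L_Q = (R_J/R_Q)²(T_J/T_Q)⁴ = (0.427)² × (3.00)⁴ = 14.77.
F_J/F_Q = (L_J/L_Q)/(d_J/d_Q)² = 14.77 / (0.250)² = 236.3.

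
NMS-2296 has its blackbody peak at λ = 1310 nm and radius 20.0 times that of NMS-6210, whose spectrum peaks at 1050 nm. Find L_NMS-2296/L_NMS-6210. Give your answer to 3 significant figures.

165

Wien's law gives T ∝ 1/λ_max, so T_NMS-2296/T_NMS-6210 = λ_NMS-6210/λ_NMS-2296 = 1050/1310 = 0.8015.
Then L ∝ R²T⁴ gives L_NMS-2296/L_NMS-6210 = (20.0)² × (0.8015)⁴ = 400.0 × 0.4127 = 165.1.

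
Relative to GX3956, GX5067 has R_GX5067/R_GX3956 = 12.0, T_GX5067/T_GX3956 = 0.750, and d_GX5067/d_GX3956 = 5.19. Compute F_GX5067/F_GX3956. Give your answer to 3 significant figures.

L_GX5067/L_GX3956 = (R_GX5067/R_GX3956)²(T_GX5067/T_GX3956)⁴ = (12.0)² × (0.750)⁴ = 45.56.
F_GX5067/F_GX3956 = (L_GX5067/L_GX3956)/(d_GX5067/d_GX3956)² = 45.56 / (5.19)² = 1.692.

1.69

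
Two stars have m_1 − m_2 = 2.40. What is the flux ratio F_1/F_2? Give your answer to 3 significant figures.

0.110

F_1/F_2 = 10^(−(m_1 − m_2)/2.5) = 10^(-2.40/2.5) = 10^-0.960 = 0.1096.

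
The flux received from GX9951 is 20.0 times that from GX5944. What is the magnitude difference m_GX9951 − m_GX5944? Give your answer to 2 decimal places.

-3.25

m_GX9951 − m_GX5944 = −2.5 log₁₀(F_GX9951/F_GX5944) = −2.5 log₁₀(20.0) = −2.5 × (1.301) = -3.253.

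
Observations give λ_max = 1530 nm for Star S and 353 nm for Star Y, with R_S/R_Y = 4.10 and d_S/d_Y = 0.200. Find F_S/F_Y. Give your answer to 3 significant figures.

1.19

Wien's law: T_S/T_Y = λ_Y/λ_S = 353/1530 = 0.2307.
L_S/L_Y = (R_S/R_Y)²(T_S/T_Y)⁴ = (4.10)²(0.2307)⁴ = 0.04763.
F_S/F_Y = (L_S/L_Y)/(d_S/d_Y)² = 0.04763/(0.200)² = 1.191.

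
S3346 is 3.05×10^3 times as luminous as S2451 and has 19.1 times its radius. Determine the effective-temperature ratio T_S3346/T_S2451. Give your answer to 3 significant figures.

L ∝ R²T⁴ gives T ∝ (L/R²)^(1/4), so
T_S3346/T_S2451 = (3.05×10^3 / 19.1²)^(1/4) = (8.361)^(1/4) = 1.700.

1.70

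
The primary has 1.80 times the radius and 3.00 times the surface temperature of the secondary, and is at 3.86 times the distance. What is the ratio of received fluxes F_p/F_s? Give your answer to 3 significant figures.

17.6

L_p/L_s = (R_p/R_s)²(T_p/T_s)⁴ = (1.80)² × (3.00)⁴ = 262.4.
F_p/F_s = (L_p/L_s)/(d_p/d_s)² = 262.4 / (3.86)² = 17.61.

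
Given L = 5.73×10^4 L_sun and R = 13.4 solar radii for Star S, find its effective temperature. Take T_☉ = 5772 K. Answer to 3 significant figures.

2.44×10^4 K

T/T_☉ = (L/L_☉)^(1/4) / (R/R_☉)^(1/2)
T = 5772 × (5.73×10^4)^(1/4) / √(13.4) = 5772 × 15.47 / 3.661 = 2.440×10^4 K.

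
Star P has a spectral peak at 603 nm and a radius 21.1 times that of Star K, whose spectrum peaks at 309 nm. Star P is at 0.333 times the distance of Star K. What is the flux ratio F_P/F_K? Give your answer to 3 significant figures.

Wien's law: T_P/T_K = λ_K/λ_P = 309/603 = 0.5124.
L_P/L_K = (R_P/R_K)²(T_P/T_K)⁴ = (21.1)²(0.5124)⁴ = 30.70.
F_P/F_K = (L_P/L_K)/(d_P/d_K)² = 30.70/(0.333)² = 276.8.

277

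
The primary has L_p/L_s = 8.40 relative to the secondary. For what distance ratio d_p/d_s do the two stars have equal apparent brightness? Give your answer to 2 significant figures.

2.9

Equal flux requires L_p/d_p² = L_s/d_s², so d_p/d_s = √(L_p/L_s)
= √(8.40) = 2.898.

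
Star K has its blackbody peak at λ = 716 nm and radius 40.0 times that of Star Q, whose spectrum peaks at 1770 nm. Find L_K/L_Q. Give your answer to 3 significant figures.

5.98×10^4

Wien's law gives T ∝ 1/λ_max, so T_K/T_Q = λ_Q/λ_K = 1770/716 = 2.472.
Then L ∝ R²T⁴ gives L_K/L_Q = (40.0)² × (2.472)⁴ = 1600 × 37.35 = 5.975×10^4.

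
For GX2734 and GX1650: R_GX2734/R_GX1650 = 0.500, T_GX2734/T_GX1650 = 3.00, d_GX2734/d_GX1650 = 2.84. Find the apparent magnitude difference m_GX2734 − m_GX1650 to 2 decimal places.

-1.00

L_GX2734/L_GX1650 = (0.500)²(3.00)⁴ = 20.25.
F_GX2734/F_GX1650 = (L_GX2734/L_GX1650)/(d_GX2734/d_GX1650)² = 20.25/8.066 = 2.511.
m_GX2734 − m_GX1650 = −2.5 log₁₀(2.511) = -1.00.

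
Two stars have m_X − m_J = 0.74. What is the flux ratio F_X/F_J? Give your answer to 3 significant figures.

0.506

F_X/F_J = 10^(−(m_X − m_J)/2.5) = 10^(-0.74/2.5) = 10^-0.296 = 0.5058.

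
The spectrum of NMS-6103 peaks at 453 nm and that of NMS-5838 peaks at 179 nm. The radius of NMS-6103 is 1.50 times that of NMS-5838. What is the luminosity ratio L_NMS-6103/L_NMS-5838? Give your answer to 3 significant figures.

Wien's law gives T ∝ 1/λ_max, so T_NMS-6103/T_NMS-5838 = λ_NMS-5838/λ_NMS-6103 = 179/453 = 0.3951.
Then L ∝ R²T⁴ gives L_NMS-6103/L_NMS-5838 = (1.50)² × (0.3951)⁴ = 2.250 × 0.02438 = 0.05485.

0.0549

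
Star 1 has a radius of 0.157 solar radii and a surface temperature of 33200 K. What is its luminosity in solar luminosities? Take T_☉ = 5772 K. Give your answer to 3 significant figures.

L/L_☉ = (R/R_☉)² (T/T_☉)⁴ = (0.157)² × (33200/5772)⁴
       = 0.02465 × (5.752)⁴ = 0.02465 × 1095 = 26.98.

27.0 solar luminosities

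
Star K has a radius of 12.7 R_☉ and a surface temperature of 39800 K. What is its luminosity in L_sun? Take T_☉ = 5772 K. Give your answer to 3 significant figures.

L/L_☉ = (R/R_☉)² (T/T_☉)⁴ = (12.7)² × (39800/5772)⁴
       = 161.3 × (6.895)⁴ = 161.3 × 2261 = 3.646×10^5.

3.65×10^5 L_sun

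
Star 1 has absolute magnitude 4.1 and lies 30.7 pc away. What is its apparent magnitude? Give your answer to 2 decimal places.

m = M + 5 log₁₀(d/10 pc) = 4.1 + 5 log₁₀(30.7/10)
  = 4.1 + 5 × 0.487 = 4.1 + 2.44 = 6.54.

6.54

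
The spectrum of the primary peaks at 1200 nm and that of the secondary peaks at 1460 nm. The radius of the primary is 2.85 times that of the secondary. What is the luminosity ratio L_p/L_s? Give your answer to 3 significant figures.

17.8

Wien's law gives T ∝ 1/λ_max, so T_p/T_s = λ_s/λ_p = 1460/1200 = 1.217.
Then L ∝ R²T⁴ gives L_p/L_s = (2.85)² × (1.217)⁴ = 8.123 × 2.191 = 17.80.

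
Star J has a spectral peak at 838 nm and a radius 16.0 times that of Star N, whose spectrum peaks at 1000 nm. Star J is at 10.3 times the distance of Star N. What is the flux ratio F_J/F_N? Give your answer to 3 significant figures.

4.89

Wien's law: T_J/T_N = λ_N/λ_J = 1000/838 = 1.193.
L_J/L_N = (R_J/R_N)²(T_J/T_N)⁴ = (16.0)²(1.193)⁴ = 519.1.
F_J/F_N = (L_J/L_N)/(d_J/d_N)² = 519.1/(10.3)² = 4.893.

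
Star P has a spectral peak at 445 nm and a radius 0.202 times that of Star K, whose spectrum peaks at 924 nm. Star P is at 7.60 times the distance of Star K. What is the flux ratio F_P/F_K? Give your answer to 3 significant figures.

Wien's law: T_P/T_K = λ_K/λ_P = 924/445 = 2.076.
L_P/L_K = (R_P/R_K)²(T_P/T_K)⁴ = (0.202)²(2.076)⁴ = 0.7585.
F_P/F_K = (L_P/L_K)/(d_P/d_K)² = 0.7585/(7.60)² = 0.01313.

0.0131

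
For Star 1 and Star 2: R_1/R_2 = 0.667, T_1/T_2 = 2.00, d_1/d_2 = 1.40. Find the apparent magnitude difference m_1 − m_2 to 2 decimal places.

-1.40

L_1/L_2 = (0.667)²(2.00)⁴ = 7.118.
F_1/F_2 = (L_1/L_2)/(d_1/d_2)² = 7.118/1.960 = 3.632.
m_1 − m_2 = −2.5 log₁₀(3.632) = -1.40.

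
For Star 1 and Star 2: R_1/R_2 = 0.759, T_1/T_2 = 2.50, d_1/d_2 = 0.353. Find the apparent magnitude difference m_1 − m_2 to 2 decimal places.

-5.64

L_1/L_2 = (0.759)²(2.50)⁴ = 22.50.
F_1/F_2 = (L_1/L_2)/(d_1/d_2)² = 22.50/0.1246 = 180.6.
m_1 − m_2 = −2.5 log₁₀(180.6) = -5.64.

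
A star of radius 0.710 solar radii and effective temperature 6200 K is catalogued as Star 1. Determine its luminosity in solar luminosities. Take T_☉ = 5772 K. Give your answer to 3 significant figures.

0.671 solar luminosities

L/L_☉ = (R/R_☉)² (T/T_☉)⁴ = (0.710)² × (6200/5772)⁴
       = 0.5041 × (1.074)⁴ = 0.5041 × 1.331 = 0.6711.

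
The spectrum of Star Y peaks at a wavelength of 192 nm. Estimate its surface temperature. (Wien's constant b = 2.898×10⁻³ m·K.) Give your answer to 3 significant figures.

1.51×10^4 K

T = b/λ_max = 2.898×10⁻³ / (192×10⁻⁹) = 1.509×10^4 K.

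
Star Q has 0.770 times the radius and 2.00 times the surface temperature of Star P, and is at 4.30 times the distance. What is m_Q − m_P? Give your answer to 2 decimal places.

0.72

L_Q/L_P = (0.770)²(2.00)⁴ = 9.486.
F_Q/F_P = (L_Q/L_P)/(d_Q/d_P)² = 9.486/18.49 = 0.5131.
m_Q − m_P = −2.5 log₁₀(0.5131) = 0.72.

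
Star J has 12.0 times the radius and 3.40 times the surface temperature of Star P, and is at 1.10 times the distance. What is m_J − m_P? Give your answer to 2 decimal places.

-10.50

L_J/L_P = (12.0)²(3.40)⁴ = 1.924×10^4.
F_J/F_P = (L_J/L_P)/(d_J/d_P)² = 1.924×10^4/1.210 = 1.590×10^4.
m_J − m_P = −2.5 log₁₀(1.590×10^4) = -10.50.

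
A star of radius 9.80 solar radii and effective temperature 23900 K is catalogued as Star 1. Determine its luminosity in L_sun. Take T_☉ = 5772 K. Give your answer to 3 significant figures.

L/L_☉ = (R/R_☉)² (T/T_☉)⁴ = (9.80)² × (23900/5772)⁴
       = 96.04 × (4.141)⁴ = 96.04 × 294.0 = 2.823×10^4.

2.82×10^4 L_sun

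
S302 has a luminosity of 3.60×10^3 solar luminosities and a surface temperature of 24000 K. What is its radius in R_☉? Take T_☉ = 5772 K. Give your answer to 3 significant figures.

3.47 R_☉

R/R_☉ = √(L/L_☉) / (T/T_☉)² = √(3.60×10^3) / (4.158)²
       = 60.00 / 17.29 = 3.470.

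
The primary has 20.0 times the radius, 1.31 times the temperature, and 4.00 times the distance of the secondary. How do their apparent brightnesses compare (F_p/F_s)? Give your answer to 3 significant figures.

L_p/L_s = (R_p/R_s)²(T_p/T_s)⁴ = (20.0)² × (1.31)⁴ = 1178.
F_p/F_s = (L_p/L_s)/(d_p/d_s)² = 1178 / (4.00)² = 73.62.

73.6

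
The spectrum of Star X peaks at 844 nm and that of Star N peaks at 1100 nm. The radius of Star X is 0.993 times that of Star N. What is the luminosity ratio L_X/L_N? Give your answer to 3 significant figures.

Wien's law gives T ∝ 1/λ_max, so T_X/T_N = λ_N/λ_X = 1100/844 = 1.303.
Then L ∝ R²T⁴ gives L_X/L_N = (0.993)² × (1.303)⁴ = 0.9860 × 2.885 = 2.845.

2.85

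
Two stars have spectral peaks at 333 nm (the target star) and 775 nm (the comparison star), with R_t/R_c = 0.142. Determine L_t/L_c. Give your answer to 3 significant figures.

0.592

Wien's law gives T ∝ 1/λ_max, so T_t/T_c = λ_c/λ_t = 775/333 = 2.327.
Then L ∝ R²T⁴ gives L_t/L_c = (0.142)² × (2.327)⁴ = 0.02016 × 29.34 = 0.5916.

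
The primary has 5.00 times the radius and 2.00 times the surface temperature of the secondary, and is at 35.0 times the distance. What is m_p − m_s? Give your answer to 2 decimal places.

1.22

L_p/L_s = (5.00)²(2.00)⁴ = 400.0.
F_p/F_s = (L_p/L_s)/(d_p/d_s)² = 400.0/1225 = 0.3265.
m_p − m_s = −2.5 log₁₀(0.3265) = 1.22.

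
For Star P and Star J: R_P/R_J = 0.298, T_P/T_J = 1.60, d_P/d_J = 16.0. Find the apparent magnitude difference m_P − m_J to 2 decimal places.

L_P/L_J = (0.298)²(1.60)⁴ = 0.5820.
F_P/F_J = (L_P/L_J)/(d_P/d_J)² = 0.5820/256.0 = 0.002273.
m_P − m_J = −2.5 log₁₀(0.002273) = 6.61.

6.61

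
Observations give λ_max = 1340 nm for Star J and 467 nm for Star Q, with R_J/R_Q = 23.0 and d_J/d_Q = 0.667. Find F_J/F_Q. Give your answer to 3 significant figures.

Wien's law: T_J/T_Q = λ_Q/λ_J = 467/1340 = 0.3485.
L_J/L_Q = (R_J/R_Q)²(T_J/T_Q)⁴ = (23.0)²(0.3485)⁴ = 7.804.
F_J/F_Q = (L_J/L_Q)/(d_J/d_Q)² = 7.804/(0.667)² = 17.54.

17.5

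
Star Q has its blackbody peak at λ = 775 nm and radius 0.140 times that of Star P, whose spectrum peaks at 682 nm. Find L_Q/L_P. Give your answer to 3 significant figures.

Wien's law gives T ∝ 1/λ_max, so T_Q/T_P = λ_P/λ_Q = 682/775 = 0.8800.
Then L ∝ R²T⁴ gives L_Q/L_P = (0.140)² × (0.8800)⁴ = 0.01960 × 0.5997 = 0.01175.

0.0118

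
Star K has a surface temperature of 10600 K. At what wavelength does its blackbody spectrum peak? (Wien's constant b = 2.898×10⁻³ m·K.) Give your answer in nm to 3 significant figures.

273 nm

λ_max = b/T = 2.898×10⁻³ / 10600 = 2.73×10^-7 m = 273.4 nm.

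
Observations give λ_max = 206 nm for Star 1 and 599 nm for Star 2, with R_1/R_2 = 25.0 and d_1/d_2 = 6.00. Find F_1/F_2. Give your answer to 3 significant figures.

Wien's law: T_1/T_2 = λ_2/λ_1 = 599/206 = 2.908.
L_1/L_2 = (R_1/R_2)²(T_1/T_2)⁴ = (25.0)²(2.908)⁴ = 4.468×10^4.
F_1/F_2 = (L_1/L_2)/(d_1/d_2)² = 4.468×10^4/(6.00)² = 1241.

1.24×10^3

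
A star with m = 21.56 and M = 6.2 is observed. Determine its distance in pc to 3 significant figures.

m − M = 5 log₁₀(d/10 pc)
21.56 − (6.2) = 15.36 = 5 log₁₀(d/10)
d = 10 × 10^(15.36/5) = 10 × 10^3.072 = 1.180×10^4 pc.

1.18×10^4 pc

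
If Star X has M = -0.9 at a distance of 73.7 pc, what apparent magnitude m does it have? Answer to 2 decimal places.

m = M + 5 log₁₀(d/10 pc) = -0.9 + 5 log₁₀(73.7/10)
  = -0.9 + 5 × 0.867 = -0.9 + 4.34 = 3.44.

3.44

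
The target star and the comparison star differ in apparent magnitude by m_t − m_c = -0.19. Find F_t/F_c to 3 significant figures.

1.19

F_t/F_c = 10^(−(m_t − m_c)/2.5) = 10^(0.19/2.5) = 10^0.076 = 1.191.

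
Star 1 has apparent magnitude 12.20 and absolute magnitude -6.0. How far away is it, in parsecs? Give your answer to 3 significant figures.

4.37×10^4 pc

m − M = 5 log₁₀(d/10 pc)
12.20 − (-6.0) = 18.20 = 5 log₁₀(d/10)
d = 10 × 10^(18.20/5) = 10 × 10^3.640 = 4.365×10^4 pc.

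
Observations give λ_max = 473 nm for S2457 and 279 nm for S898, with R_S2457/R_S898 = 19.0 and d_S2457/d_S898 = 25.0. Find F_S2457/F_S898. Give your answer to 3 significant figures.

Wien's law: T_S2457/T_S898 = λ_S898/λ_S2457 = 279/473 = 0.5899.
L_S2457/L_S898 = (R_S2457/R_S898)²(T_S2457/T_S898)⁴ = (19.0)²(0.5899)⁴ = 43.70.
F_S2457/F_S898 = (L_S2457/L_S898)/(d_S2457/d_S898)² = 43.70/(25.0)² = 0.06992.

0.0699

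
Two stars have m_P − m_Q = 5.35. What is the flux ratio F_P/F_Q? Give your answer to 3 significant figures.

0.00724

F_P/F_Q = 10^(−(m_P − m_Q)/2.5) = 10^(-5.35/2.5) = 10^-2.140 = 0.007244.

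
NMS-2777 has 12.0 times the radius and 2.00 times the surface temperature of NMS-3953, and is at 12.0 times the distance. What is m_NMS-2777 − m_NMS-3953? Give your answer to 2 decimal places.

L_NMS-2777/L_NMS-3953 = (12.0)²(2.00)⁴ = 2304.
F_NMS-2777/F_NMS-3953 = (L_NMS-2777/L_NMS-3953)/(d_NMS-2777/d_NMS-3953)² = 2304/144.0 = 16.00.
m_NMS-2777 − m_NMS-3953 = −2.5 log₁₀(16.00) = -3.01.

-3.01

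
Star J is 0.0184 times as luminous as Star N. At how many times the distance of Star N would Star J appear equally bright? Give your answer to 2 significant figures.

Equal flux requires L_J/d_J² = L_N/d_N², so d_J/d_N = √(L_J/L_N)
= √(0.0184) = 0.1356.

0.14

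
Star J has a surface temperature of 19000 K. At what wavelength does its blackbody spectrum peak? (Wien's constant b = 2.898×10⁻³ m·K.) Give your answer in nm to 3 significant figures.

153 nm

λ_max = b/T = 2.898×10⁻³ / 19000 = 1.53×10^-7 m = 152.5 nm.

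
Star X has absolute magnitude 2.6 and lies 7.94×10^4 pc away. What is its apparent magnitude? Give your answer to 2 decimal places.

22.10

m = M + 5 log₁₀(d/10 pc) = 2.6 + 5 log₁₀(7.94×10^4/10)
  = 2.6 + 5 × 3.900 = 2.6 + 19.50 = 22.10.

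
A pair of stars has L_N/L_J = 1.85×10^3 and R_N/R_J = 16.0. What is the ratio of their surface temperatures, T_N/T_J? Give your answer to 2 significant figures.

L ∝ R²T⁴ gives T ∝ (L/R²)^(1/4), so
T_N/T_J = (1.85×10^3 / 16.0²)^(1/4) = (7.227)^(1/4) = 1.640.

1.6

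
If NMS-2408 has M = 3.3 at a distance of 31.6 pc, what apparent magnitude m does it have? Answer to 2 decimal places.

5.80

m = M + 5 log₁₀(d/10 pc) = 3.3 + 5 log₁₀(31.6/10)
  = 3.3 + 5 × 0.500 = 3.3 + 2.50 = 5.80.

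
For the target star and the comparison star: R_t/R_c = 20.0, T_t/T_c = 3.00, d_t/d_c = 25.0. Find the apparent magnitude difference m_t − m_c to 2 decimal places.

L_t/L_c = (20.0)²(3.00)⁴ = 3.240×10^4.
F_t/F_c = (L_t/L_c)/(d_t/d_c)² = 3.240×10^4/625.0 = 51.84.
m_t − m_c = −2.5 log₁₀(51.84) = -4.29.

-4.29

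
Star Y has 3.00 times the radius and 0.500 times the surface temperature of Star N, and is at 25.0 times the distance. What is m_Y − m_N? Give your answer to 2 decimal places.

L_Y/L_N = (3.00)²(0.500)⁴ = 0.5625.
F_Y/F_N = (L_Y/L_N)/(d_Y/d_N)² = 0.5625/625.0 = 9.000×10^-4.
m_Y − m_N = −2.5 log₁₀(9.000×10^-4) = 7.61.

7.61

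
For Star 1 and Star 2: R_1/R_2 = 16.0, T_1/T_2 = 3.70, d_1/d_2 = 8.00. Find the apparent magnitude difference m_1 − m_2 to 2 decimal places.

L_1/L_2 = (16.0)²(3.70)⁴ = 4.798×10^4.
F_1/F_2 = (L_1/L_2)/(d_1/d_2)² = 4.798×10^4/64.00 = 749.7.
m_1 − m_2 = −2.5 log₁₀(749.7) = -7.19.

-7.19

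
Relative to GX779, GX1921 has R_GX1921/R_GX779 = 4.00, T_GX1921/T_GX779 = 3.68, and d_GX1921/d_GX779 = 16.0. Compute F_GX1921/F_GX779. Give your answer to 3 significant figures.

11.5

L_GX1921/L_GX779 = (R_GX1921/R_GX779)²(T_GX1921/T_GX779)⁴ = (4.00)² × (3.68)⁴ = 2934.
F_GX1921/F_GX779 = (L_GX1921/L_GX779)/(d_GX1921/d_GX779)² = 2934 / (16.0)² = 11.46.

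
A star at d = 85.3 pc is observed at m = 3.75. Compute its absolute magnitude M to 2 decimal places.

M = m − 5 log₁₀(d/10 pc) = 3.75 − 5 log₁₀(85.3/10)
  = 3.75 − 5 × 0.931 = 3.75 − 4.65 = -0.90.

-0.90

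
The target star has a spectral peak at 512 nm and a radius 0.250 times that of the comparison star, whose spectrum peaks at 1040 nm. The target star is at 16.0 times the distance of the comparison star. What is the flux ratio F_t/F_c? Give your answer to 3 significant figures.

Wien's law: T_t/T_c = λ_c/λ_t = 1040/512 = 2.031.
L_t/L_c = (R_t/R_c)²(T_t/T_c)⁴ = (0.250)²(2.031)⁴ = 1.064.
F_t/F_c = (L_t/L_c)/(d_t/d_c)² = 1.064/(16.0)² = 0.004156.

0.00416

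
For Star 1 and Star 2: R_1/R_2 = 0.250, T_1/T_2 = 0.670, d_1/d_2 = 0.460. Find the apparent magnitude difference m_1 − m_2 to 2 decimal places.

3.06

L_1/L_2 = (0.250)²(0.670)⁴ = 0.01259.
F_1/F_2 = (L_1/L_2)/(d_1/d_2)² = 0.01259/0.2116 = 0.05952.
m_1 − m_2 = −2.5 log₁₀(0.05952) = 3.06.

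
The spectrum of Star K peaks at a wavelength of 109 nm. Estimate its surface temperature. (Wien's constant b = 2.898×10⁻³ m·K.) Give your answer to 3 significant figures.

2.66×10^4 K

T = b/λ_max = 2.898×10⁻³ / (109×10⁻⁹) = 2.659×10^4 K.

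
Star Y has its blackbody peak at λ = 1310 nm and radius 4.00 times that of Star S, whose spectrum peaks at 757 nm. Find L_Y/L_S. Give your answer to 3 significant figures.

Wien's law gives T ∝ 1/λ_max, so T_Y/T_S = λ_S/λ_Y = 757/1310 = 0.5779.
Then L ∝ R²T⁴ gives L_Y/L_S = (4.00)² × (0.5779)⁴ = 16.00 × 0.1115 = 1.784.

1.78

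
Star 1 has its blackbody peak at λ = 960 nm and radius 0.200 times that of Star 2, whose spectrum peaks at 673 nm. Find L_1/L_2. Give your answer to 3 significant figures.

0.00966

Wien's law gives T ∝ 1/λ_max, so T_1/T_2 = λ_2/λ_1 = 673/960 = 0.7010.
Then L ∝ R²T⁴ gives L_1/L_2 = (0.200)² × (0.7010)⁴ = 0.04000 × 0.2415 = 0.009661.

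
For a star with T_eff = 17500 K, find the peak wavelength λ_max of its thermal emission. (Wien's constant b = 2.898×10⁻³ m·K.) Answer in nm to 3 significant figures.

λ_max = b/T = 2.898×10⁻³ / 17500 = 1.66×10^-7 m = 165.6 nm.

166 nm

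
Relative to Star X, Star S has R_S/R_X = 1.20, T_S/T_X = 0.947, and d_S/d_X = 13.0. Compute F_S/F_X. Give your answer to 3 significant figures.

0.00685

L_S/L_X = (R_S/R_X)²(T_S/T_X)⁴ = (1.20)² × (0.947)⁴ = 1.158.
F_S/F_X = (L_S/L_X)/(d_S/d_X)² = 1.158 / (13.0)² = 0.006853.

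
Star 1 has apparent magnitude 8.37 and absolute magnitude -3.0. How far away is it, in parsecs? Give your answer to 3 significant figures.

m − M = 5 log₁₀(d/10 pc)
8.37 − (-3.0) = 11.37 = 5 log₁₀(d/10)
d = 10 × 10^(11.37/5) = 10 × 10^2.274 = 1879 pc.

1.88×10^3 pc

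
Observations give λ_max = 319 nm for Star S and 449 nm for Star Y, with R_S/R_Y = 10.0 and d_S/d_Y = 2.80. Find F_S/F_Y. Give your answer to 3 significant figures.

50.1

Wien's law: T_S/T_Y = λ_Y/λ_S = 449/319 = 1.408.
L_S/L_Y = (R_S/R_Y)²(T_S/T_Y)⁴ = (10.0)²(1.408)⁴ = 392.5.
F_S/F_Y = (L_S/L_Y)/(d_S/d_Y)² = 392.5/(2.80)² = 50.06.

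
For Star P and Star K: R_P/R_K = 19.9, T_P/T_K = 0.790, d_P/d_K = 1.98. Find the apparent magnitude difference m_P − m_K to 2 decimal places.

-3.99

L_P/L_K = (19.9)²(0.790)⁴ = 154.2.
F_P/F_K = (L_P/L_K)/(d_P/d_K)² = 154.2/3.920 = 39.34.
m_P − m_K = −2.5 log₁₀(39.34) = -3.99.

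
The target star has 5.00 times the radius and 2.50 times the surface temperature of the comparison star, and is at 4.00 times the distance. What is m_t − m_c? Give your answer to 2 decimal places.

L_t/L_c = (5.00)²(2.50)⁴ = 976.6.
F_t/F_c = (L_t/L_c)/(d_t/d_c)² = 976.6/16.00 = 61.04.
m_t − m_c = −2.5 log₁₀(61.04) = -4.46.

-4.46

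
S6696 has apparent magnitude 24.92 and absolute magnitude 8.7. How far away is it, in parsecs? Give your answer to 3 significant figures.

1.75×10^4 pc

m − M = 5 log₁₀(d/10 pc)
24.92 − (8.7) = 16.22 = 5 log₁₀(d/10)
d = 10 × 10^(16.22/5) = 10 × 10^3.244 = 1.754×10^4 pc.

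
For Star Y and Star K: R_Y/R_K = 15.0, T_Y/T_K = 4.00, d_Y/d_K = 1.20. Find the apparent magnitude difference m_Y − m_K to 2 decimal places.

-11.51

L_Y/L_K = (15.0)²(4.00)⁴ = 5.760×10^4.
F_Y/F_K = (L_Y/L_K)/(d_Y/d_K)² = 5.760×10^4/1.440 = 4.000×10^4.
m_Y − m_K = −2.5 log₁₀(4.000×10^4) = -11.51.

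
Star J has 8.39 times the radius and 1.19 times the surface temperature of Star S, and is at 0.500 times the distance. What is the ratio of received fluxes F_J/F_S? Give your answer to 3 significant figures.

565

L_J/L_S = (R_J/R_S)²(T_J/T_S)⁴ = (8.39)² × (1.19)⁴ = 141.2.
F_J/F_S = (L_J/L_S)/(d_J/d_S)² = 141.2 / (0.500)² = 564.6.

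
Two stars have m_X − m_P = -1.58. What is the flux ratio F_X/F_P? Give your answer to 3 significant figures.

F_X/F_P = 10^(−(m_X − m_P)/2.5) = 10^(1.58/2.5) = 10^0.632 = 4.285.

4.29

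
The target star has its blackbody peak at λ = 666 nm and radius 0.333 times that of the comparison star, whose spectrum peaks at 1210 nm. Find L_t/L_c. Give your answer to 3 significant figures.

1.21

Wien's law gives T ∝ 1/λ_max, so T_t/T_c = λ_c/λ_t = 1210/666 = 1.817.
Then L ∝ R²T⁴ gives L_t/L_c = (0.333)² × (1.817)⁴ = 0.1109 × 10.90 = 1.208.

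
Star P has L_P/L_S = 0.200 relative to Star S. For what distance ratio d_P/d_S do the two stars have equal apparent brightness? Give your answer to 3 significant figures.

0.447

Equal flux requires L_P/d_P² = L_S/d_S², so d_P/d_S = √(L_P/L_S)
= √(0.200) = 0.4472.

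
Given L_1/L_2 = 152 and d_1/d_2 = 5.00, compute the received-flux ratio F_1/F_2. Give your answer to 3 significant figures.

F = L/(4πd²), so F_1/F_2 = (L_1/L_2) / (d_1/d_2)²
= 152 / (5.00)² = 152 / 25.00 = 6.080.

6.08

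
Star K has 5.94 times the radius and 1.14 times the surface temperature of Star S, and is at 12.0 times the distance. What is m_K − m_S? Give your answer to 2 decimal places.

L_K/L_S = (5.94)²(1.14)⁴ = 59.59.
F_K/F_S = (L_K/L_S)/(d_K/d_S)² = 59.59/144.0 = 0.4138.
m_K − m_S = −2.5 log₁₀(0.4138) = 0.96.

0.96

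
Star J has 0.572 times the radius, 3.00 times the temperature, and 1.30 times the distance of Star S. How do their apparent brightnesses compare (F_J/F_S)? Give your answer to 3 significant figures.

L_J/L_S = (R_J/R_S)²(T_J/T_S)⁴ = (0.572)² × (3.00)⁴ = 26.50.
F_J/F_S = (L_J/L_S)/(d_J/d_S)² = 26.50 / (1.30)² = 15.68.

15.7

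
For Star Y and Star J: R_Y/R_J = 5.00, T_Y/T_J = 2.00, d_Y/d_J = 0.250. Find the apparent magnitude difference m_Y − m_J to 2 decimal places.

L_Y/L_J = (5.00)²(2.00)⁴ = 400.0.
F_Y/F_J = (L_Y/L_J)/(d_Y/d_J)² = 400.0/0.06250 = 6400.
m_Y − m_J = −2.5 log₁₀(6400) = -9.52.

-9.52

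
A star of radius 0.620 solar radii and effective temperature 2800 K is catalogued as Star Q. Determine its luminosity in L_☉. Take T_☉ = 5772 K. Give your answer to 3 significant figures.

L/L_☉ = (R/R_☉)² (T/T_☉)⁴ = (0.620)² × (2800/5772)⁴
       = 0.3844 × (0.4851)⁴ = 0.3844 × 0.05538 = 0.02129.

0.0213 L_☉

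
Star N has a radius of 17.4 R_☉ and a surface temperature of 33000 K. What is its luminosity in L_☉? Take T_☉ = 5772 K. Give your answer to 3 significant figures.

3.23×10^5 L_☉

L/L_☉ = (R/R_☉)² (T/T_☉)⁴ = (17.4)² × (33000/5772)⁴
       = 302.8 × (5.717)⁴ = 302.8 × 1068 = 3.235×10^5.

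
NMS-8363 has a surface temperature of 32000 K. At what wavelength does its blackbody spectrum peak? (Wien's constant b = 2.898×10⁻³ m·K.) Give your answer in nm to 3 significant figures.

90.6 nm

λ_max = b/T = 2.898×10⁻³ / 32000 = 9.06×10^-8 m = 90.56 nm.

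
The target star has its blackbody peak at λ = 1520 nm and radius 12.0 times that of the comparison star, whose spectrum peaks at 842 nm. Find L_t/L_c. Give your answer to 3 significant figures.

13.6

Wien's law gives T ∝ 1/λ_max, so T_t/T_c = λ_c/λ_t = 842/1520 = 0.5539.
Then L ∝ R²T⁴ gives L_t/L_c = (12.0)² × (0.5539)⁴ = 144.0 × 0.09416 = 13.56.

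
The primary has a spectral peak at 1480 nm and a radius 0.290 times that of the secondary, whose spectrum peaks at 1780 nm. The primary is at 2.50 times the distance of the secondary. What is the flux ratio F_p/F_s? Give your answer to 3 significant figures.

0.0282

Wien's law: T_p/T_s = λ_s/λ_p = 1780/1480 = 1.203.
L_p/L_s = (R_p/R_s)²(T_p/T_s)⁴ = (0.290)²(1.203)⁴ = 0.1760.
F_p/F_s = (L_p/L_s)/(d_p/d_s)² = 0.1760/(2.50)² = 0.02815.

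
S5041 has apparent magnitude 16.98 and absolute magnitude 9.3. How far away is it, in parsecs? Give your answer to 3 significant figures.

344 pc

m − M = 5 log₁₀(d/10 pc)
16.98 − (9.3) = 7.68 = 5 log₁₀(d/10)
d = 10 × 10^(7.68/5) = 10 × 10^1.536 = 343.6 pc.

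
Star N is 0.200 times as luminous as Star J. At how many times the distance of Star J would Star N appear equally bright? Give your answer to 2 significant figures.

Equal flux requires L_N/d_N² = L_J/d_J², so d_N/d_J = √(L_N/L_J)
= √(0.200) = 0.4472.

0.45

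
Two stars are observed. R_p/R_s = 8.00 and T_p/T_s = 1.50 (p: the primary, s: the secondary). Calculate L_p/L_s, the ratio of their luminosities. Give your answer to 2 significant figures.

From the Stefan–Boltzmann law, L ∝ R²T⁴, so
L_p/L_s = (R_p/R_s)² (T_p/T_s)⁴ = (8.00)² × (1.50)⁴ = 64.00 × 5.062 = 324.0.

3.2×10^2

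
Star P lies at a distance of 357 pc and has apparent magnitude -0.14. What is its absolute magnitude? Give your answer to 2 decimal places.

-7.90

M = m − 5 log₁₀(d/10 pc) = -0.14 − 5 log₁₀(357/10)
  = -0.14 − 5 × 1.553 = -0.14 − 7.76 = -7.90.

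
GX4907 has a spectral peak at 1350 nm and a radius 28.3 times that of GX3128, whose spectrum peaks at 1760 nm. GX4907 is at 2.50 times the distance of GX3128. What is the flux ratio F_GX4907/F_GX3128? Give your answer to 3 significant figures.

Wien's law: T_GX4907/T_GX3128 = λ_GX3128/λ_GX4907 = 1760/1350 = 1.304.
L_GX4907/L_GX3128 = (R_GX4907/R_GX3128)²(T_GX4907/T_GX3128)⁴ = (28.3)²(1.304)⁴ = 2314.
F_GX4907/F_GX3128 = (L_GX4907/L_GX3128)/(d_GX4907/d_GX3128)² = 2314/(2.50)² = 370.2.

370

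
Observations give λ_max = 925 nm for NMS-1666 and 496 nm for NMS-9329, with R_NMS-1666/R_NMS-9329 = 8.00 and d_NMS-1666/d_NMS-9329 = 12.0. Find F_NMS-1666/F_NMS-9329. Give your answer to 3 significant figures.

Wien's law: T_NMS-1666/T_NMS-9329 = λ_NMS-9329/λ_NMS-1666 = 496/925 = 0.5362.
L_NMS-1666/L_NMS-9329 = (R_NMS-1666/R_NMS-9329)²(T_NMS-1666/T_NMS-9329)⁴ = (8.00)²(0.5362)⁴ = 5.291.
F_NMS-1666/F_NMS-9329 = (L_NMS-1666/L_NMS-9329)/(d_NMS-1666/d_NMS-9329)² = 5.291/(12.0)² = 0.03674.

0.0367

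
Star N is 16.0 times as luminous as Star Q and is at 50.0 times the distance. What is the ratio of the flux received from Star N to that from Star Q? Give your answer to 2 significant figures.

F = L/(4πd²), so F_N/F_Q = (L_N/L_Q) / (d_N/d_Q)²
= 16.0 / (50.0)² = 16.0 / 2500 = 0.006400.

0.0064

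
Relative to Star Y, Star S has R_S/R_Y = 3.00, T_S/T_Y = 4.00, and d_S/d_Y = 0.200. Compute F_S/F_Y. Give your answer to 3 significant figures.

5.76×10^4

L_S/L_Y = (R_S/R_Y)²(T_S/T_Y)⁴ = (3.00)² × (4.00)⁴ = 2304.
F_S/F_Y = (L_S/L_Y)/(d_S/d_Y)² = 2304 / (0.200)² = 5.760×10^4.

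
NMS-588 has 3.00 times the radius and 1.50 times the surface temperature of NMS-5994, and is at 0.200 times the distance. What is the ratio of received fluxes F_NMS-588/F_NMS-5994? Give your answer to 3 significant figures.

1.14×10^3

L_NMS-588/L_NMS-5994 = (R_NMS-588/R_NMS-5994)²(T_NMS-588/T_NMS-5994)⁴ = (3.00)² × (1.50)⁴ = 45.56.
F_NMS-588/F_NMS-5994 = (L_NMS-588/L_NMS-5994)/(d_NMS-588/d_NMS-5994)² = 45.56 / (0.200)² = 1139.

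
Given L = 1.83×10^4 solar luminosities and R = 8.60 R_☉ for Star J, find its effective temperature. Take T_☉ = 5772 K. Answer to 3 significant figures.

T/T_☉ = (L/L_☉)^(1/4) / (R/R_☉)^(1/2)
T = 5772 × (1.83×10^4)^(1/4) / √(8.60) = 5772 × 11.63 / 2.933 = 2.289×10^4 K.

2.29×10^4 K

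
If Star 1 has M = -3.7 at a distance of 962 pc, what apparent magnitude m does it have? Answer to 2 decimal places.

6.22

m = M + 5 log₁₀(d/10 pc) = -3.7 + 5 log₁₀(962/10)
  = -3.7 + 5 × 1.983 = -3.7 + 9.92 = 6.22.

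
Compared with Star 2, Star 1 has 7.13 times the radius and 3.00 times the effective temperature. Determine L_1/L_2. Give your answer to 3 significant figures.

From the Stefan–Boltzmann law, L ∝ R²T⁴, so
L_1/L_2 = (R_1/R_2)² (T_1/T_2)⁴ = (7.13)² × (3.00)⁴ = 50.84 × 81.00 = 4118.

4.12×10^3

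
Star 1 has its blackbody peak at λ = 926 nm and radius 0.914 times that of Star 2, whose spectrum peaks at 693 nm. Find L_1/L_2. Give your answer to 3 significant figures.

Wien's law gives T ∝ 1/λ_max, so T_1/T_2 = λ_2/λ_1 = 693/926 = 0.7484.
Then L ∝ R²T⁴ gives L_1/L_2 = (0.914)² × (0.7484)⁴ = 0.8354 × 0.3137 = 0.2620.

0.262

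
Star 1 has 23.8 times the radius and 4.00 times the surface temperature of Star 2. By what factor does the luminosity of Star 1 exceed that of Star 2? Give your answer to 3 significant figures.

From the Stefan–Boltzmann law, L ∝ R²T⁴, so
L_1/L_2 = (R_1/R_2)² (T_1/T_2)⁴ = (23.8)² × (4.00)⁴ = 566.4 × 256.0 = 1.450×10^5.

1.45×10^5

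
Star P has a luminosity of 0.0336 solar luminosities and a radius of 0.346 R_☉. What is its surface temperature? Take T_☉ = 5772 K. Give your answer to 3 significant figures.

T/T_☉ = (L/L_☉)^(1/4) / (R/R_☉)^(1/2)
T = 5772 × (0.0336)^(1/4) / √(0.346) = 5772 × 0.4281 / 0.5882 = 4201 K.

4.20×10^3 K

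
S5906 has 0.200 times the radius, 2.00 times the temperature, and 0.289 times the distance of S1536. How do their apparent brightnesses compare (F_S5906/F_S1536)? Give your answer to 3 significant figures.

7.66

L_S5906/L_S1536 = (R_S5906/R_S1536)²(T_S5906/T_S1536)⁴ = (0.200)² × (2.00)⁴ = 0.6400.
F_S5906/F_S1536 = (L_S5906/L_S1536)/(d_S5906/d_S1536)² = 0.6400 / (0.289)² = 7.663.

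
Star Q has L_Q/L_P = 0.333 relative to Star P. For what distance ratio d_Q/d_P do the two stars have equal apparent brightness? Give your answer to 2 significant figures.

0.58

Equal flux requires L_Q/d_Q² = L_P/d_P², so d_Q/d_P = √(L_Q/L_P)
= √(0.333) = 0.5771.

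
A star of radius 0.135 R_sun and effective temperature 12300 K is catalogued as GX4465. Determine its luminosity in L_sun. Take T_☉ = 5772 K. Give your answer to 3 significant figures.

0.376 L_sun

L/L_☉ = (R/R_☉)² (T/T_☉)⁴ = (0.135)² × (12300/5772)⁴
       = 0.01823 × (2.131)⁴ = 0.01823 × 20.62 = 0.3758.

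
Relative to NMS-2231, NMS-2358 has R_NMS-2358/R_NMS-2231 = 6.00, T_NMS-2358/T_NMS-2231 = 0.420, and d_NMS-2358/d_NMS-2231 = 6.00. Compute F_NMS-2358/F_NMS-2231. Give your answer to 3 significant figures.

L_NMS-2358/L_NMS-2231 = (R_NMS-2358/R_NMS-2231)²(T_NMS-2358/T_NMS-2231)⁴ = (6.00)² × (0.420)⁴ = 1.120.
F_NMS-2358/F_NMS-2231 = (L_NMS-2358/L_NMS-2231)/(d_NMS-2358/d_NMS-2231)² = 1.120 / (6.00)² = 0.03112.

0.0311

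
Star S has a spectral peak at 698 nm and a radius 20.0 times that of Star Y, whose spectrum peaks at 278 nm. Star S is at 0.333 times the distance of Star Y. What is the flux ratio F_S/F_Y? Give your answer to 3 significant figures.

90.8

Wien's law: T_S/T_Y = λ_Y/λ_S = 278/698 = 0.3983.
L_S/L_Y = (R_S/R_Y)²(T_S/T_Y)⁴ = (20.0)²(0.3983)⁴ = 10.07.
F_S/F_Y = (L_S/L_Y)/(d_S/d_Y)² = 10.07/(0.333)² = 90.77.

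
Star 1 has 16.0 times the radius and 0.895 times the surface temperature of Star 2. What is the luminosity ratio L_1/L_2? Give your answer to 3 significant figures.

164

From the Stefan–Boltzmann law, L ∝ R²T⁴, so
L_1/L_2 = (R_1/R_2)² (T_1/T_2)⁴ = (16.0)² × (0.895)⁴ = 256.0 × 0.6416 = 164.3.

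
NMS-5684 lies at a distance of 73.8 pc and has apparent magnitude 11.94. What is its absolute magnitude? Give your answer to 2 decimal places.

7.60

M = m − 5 log₁₀(d/10 pc) = 11.94 − 5 log₁₀(73.8/10)
  = 11.94 − 5 × 0.868 = 11.94 − 4.34 = 7.60.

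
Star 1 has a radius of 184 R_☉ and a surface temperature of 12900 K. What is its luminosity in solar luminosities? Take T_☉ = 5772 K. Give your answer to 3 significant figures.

L/L_☉ = (R/R_☉)² (T/T_☉)⁴ = (184)² × (12900/5772)⁴
       = 3.386×10^4 × (2.235)⁴ = 3.386×10^4 × 24.95 = 8.447×10^5.

8.45×10^5 solar luminosities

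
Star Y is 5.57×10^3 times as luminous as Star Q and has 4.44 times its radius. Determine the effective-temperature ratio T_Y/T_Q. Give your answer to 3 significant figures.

L ∝ R²T⁴ gives T ∝ (L/R²)^(1/4), so
T_Y/T_Q = (5.57×10^3 / 4.44²)^(1/4) = (282.5)^(1/4) = 4.100.

4.10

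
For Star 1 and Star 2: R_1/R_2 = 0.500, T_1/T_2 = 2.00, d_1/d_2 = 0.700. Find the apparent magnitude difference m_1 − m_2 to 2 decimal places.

L_1/L_2 = (0.500)²(2.00)⁴ = 4.000.
F_1/F_2 = (L_1/L_2)/(d_1/d_2)² = 4.000/0.4900 = 8.163.
m_1 − m_2 = −2.5 log₁₀(8.163) = -2.28.

-2.28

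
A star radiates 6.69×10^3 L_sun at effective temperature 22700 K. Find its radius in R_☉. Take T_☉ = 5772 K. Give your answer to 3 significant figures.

5.29 R_☉

R/R_☉ = √(L/L_☉) / (T/T_☉)² = √(6.69×10^3) / (3.933)²
       = 81.79 / 15.47 = 5.288.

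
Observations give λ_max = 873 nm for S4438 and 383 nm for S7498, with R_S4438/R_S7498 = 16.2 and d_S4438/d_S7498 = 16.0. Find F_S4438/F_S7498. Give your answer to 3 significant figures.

Wien's law: T_S4438/T_S7498 = λ_S7498/λ_S4438 = 383/873 = 0.4387.
L_S4438/L_S7498 = (R_S4438/R_S7498)²(T_S4438/T_S7498)⁴ = (16.2)²(0.4387)⁴ = 9.722.
F_S4438/F_S7498 = (L_S4438/L_S7498)/(d_S4438/d_S7498)² = 9.722/(16.0)² = 0.03798.

0.0380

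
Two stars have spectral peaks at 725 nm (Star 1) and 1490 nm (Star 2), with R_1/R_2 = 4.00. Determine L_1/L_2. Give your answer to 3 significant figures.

Wien's law gives T ∝ 1/λ_max, so T_1/T_2 = λ_2/λ_1 = 1490/725 = 2.055.
Then L ∝ R²T⁴ gives L_1/L_2 = (4.00)² × (2.055)⁴ = 16.00 × 17.84 = 285.4.

285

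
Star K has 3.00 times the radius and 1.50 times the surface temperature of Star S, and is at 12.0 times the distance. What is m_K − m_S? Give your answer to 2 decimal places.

1.25

L_K/L_S = (3.00)²(1.50)⁴ = 45.56.
F_K/F_S = (L_K/L_S)/(d_K/d_S)² = 45.56/144.0 = 0.3164.
m_K − m_S = −2.5 log₁₀(0.3164) = 1.25.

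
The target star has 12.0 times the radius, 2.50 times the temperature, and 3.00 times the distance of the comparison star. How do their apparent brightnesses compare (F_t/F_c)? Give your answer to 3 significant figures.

625

L_t/L_c = (R_t/R_c)²(T_t/T_c)⁴ = (12.0)² × (2.50)⁴ = 5625.
F_t/F_c = (L_t/L_c)/(d_t/d_c)² = 5625 / (3.00)² = 625.0.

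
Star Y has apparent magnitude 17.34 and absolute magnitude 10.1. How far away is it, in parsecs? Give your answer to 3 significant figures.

m − M = 5 log₁₀(d/10 pc)
17.34 − (10.1) = 7.24 = 5 log₁₀(d/10)
d = 10 × 10^(7.24/5) = 10 × 10^1.448 = 280.5 pc.

281 pc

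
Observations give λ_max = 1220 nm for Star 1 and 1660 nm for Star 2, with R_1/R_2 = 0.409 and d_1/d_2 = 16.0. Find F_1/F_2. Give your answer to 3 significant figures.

0.00224

Wien's law: T_1/T_2 = λ_2/λ_1 = 1660/1220 = 1.361.
L_1/L_2 = (R_1/R_2)²(T_1/T_2)⁴ = (0.409)²(1.361)⁴ = 0.5734.
F_1/F_2 = (L_1/L_2)/(d_1/d_2)² = 0.5734/(16.0)² = 0.002240.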